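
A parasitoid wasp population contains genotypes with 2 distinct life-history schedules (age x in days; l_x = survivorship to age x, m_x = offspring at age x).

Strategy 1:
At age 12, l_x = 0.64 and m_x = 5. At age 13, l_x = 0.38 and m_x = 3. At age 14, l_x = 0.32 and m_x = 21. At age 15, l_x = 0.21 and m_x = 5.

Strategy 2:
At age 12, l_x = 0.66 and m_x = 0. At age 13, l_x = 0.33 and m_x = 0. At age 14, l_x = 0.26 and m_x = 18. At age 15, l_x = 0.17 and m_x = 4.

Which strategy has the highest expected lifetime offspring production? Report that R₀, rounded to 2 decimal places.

12.11

Strategy 1: R₀ = 0.64×5 + 0.38×3 + 0.32×21 + 0.21×5 = 12.1100
Strategy 2: R₀ = 0.66×0 + 0.33×0 + 0.26×18 + 0.17×4 = 5.3600
Highest R₀: strategy 1 with 12.1100.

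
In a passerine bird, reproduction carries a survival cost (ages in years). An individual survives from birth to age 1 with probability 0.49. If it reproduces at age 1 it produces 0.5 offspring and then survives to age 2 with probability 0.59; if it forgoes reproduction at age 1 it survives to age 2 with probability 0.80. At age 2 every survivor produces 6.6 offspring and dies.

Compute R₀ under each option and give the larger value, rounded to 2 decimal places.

breed at age 1: R₀ = 0.49 × (0.5 + 0.59 × 6.6) = 0.49 × 4.3940 = 2.1531
delay to age 2: R₀ = 0.49 × (0.80 × 6.6) = 0.49 × 5.2800 = 2.5872
Higher: delay to age 2 (2.5872).

2.59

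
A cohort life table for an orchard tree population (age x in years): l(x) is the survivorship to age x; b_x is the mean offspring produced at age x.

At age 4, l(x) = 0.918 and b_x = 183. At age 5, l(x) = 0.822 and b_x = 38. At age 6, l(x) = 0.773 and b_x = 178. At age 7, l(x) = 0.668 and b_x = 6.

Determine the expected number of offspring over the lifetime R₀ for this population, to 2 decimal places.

340.83

R₀ = Σ l(x) b_x:
  age 4: 0.918 × 183 = 167.9940
  age 5: 0.822 × 38 = 31.2360
  age 6: 0.773 × 178 = 137.5940
  age 7: 0.668 × 6 = 4.0080
R₀ = 167.9940 + 31.2360 + 137.5940 + 4.0080 = 340.8320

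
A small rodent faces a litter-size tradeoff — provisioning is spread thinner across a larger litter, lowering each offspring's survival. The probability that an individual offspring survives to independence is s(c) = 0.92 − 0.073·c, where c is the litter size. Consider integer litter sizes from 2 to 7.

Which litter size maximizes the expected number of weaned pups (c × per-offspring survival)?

6

Expected weaned pups = c × s(c):
  c=2: 2 × 0.774 = 1.548
  c=3: 3 × 0.701 = 2.103
  c=4: 4 × 0.628 = 2.512
  c=5: 5 × 0.555 = 2.775
  c=6: 6 × 0.482 = 2.892
  c=7: 7 × 0.409 = 2.863
Maximum at c = 6 (2.892 weaned pups).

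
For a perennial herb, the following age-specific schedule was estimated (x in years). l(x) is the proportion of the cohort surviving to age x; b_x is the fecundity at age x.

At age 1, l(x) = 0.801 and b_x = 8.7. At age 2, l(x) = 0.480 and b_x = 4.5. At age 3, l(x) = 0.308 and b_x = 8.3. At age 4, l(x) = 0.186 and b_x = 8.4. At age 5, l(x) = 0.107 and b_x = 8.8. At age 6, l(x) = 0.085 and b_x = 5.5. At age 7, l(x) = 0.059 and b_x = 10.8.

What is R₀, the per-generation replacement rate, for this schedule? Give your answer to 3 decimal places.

15.294

R₀ = Σ l(x) b_x:
  age 1: 0.801 × 8.7 = 6.9687
  age 2: 0.480 × 4.5 = 2.1600
  age 3: 0.308 × 8.3 = 2.5564
  age 4: 0.186 × 8.4 = 1.5624
  age 5: 0.107 × 8.8 = 0.9416
  age 6: 0.085 × 5.5 = 0.4675
  age 7: 0.059 × 10.8 = 0.6372
R₀ = 6.9687 + 2.1600 + 2.5564 + 1.5624 + 0.9416 + 0.4675 + 0.6372 = 15.2938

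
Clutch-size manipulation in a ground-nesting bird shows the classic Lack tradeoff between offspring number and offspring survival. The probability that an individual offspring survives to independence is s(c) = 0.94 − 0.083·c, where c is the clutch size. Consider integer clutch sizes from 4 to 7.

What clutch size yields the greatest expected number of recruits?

6

Expected recruits = c × s(c):
  c=4: 4 × 0.608 = 2.432
  c=5: 5 × 0.525 = 2.625
  c=6: 6 × 0.442 = 2.652
  c=7: 7 × 0.359 = 2.513
Maximum at c = 6 (2.652 recruits).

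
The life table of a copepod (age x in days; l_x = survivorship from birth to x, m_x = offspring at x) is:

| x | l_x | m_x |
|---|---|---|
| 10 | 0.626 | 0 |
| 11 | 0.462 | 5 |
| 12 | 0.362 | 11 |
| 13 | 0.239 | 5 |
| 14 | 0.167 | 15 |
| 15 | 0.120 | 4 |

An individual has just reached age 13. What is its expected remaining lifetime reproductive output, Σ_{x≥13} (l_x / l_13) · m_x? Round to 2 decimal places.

17.49

l_13 = 0.239. Conditional survival from age 13 to x is l_x / l_13.
  x=13: (0.239/0.239) × 5 = 5.0000
  x=14: (0.167/0.239) × 15 = 10.4812
  x=15: (0.120/0.239) × 4 = 2.0084
Sum = 5.0000 + 10.4812 + 2.0084 = 17.4895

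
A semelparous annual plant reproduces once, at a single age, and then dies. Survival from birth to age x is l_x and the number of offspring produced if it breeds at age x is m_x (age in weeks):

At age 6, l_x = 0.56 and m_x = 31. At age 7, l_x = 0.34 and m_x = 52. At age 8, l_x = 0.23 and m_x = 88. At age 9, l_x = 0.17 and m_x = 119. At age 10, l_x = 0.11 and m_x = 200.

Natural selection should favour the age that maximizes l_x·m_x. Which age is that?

Expected offspring if breeding at age x = l_x × m_x:
  age 6: 0.56 × 31 = 17.360
  age 7: 0.34 × 52 = 17.680
  age 8: 0.23 × 88 = 20.240
  age 9: 0.17 × 119 = 20.230
  age 10: 0.11 × 200 = 22.000
Maximum at age 10 (22.000).

10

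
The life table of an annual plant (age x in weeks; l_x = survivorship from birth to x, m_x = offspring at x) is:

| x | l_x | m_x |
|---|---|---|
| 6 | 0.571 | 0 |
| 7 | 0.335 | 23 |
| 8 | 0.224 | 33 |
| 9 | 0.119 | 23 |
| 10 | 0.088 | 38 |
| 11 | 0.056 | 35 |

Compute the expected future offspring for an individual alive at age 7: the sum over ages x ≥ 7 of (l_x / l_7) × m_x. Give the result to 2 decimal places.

l_7 = 0.335. Conditional survival from age 7 to x is l_x / l_7.
  x=7: (0.335/0.335) × 23 = 23.0000
  x=8: (0.224/0.335) × 33 = 22.0657
  x=9: (0.119/0.335) × 23 = 8.1701
  x=10: (0.088/0.335) × 38 = 9.9821
  x=11: (0.056/0.335) × 35 = 5.8507
Sum = 23.0000 + 22.0657 + 8.1701 + 9.9821 + 5.8507 = 69.0687

69.07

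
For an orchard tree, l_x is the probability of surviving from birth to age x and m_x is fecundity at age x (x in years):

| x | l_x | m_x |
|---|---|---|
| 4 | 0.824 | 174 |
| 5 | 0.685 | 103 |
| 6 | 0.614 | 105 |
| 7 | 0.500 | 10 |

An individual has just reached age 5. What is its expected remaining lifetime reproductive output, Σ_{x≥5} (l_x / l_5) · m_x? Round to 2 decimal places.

l_5 = 0.685. Conditional survival from age 5 to x is l_x / l_5.
  x=5: (0.685/0.685) × 103 = 103.0000
  x=6: (0.614/0.685) × 105 = 94.1168
  x=7: (0.500/0.685) × 10 = 7.2993
Sum = 103.0000 + 94.1168 + 7.2993 = 204.4161

204.42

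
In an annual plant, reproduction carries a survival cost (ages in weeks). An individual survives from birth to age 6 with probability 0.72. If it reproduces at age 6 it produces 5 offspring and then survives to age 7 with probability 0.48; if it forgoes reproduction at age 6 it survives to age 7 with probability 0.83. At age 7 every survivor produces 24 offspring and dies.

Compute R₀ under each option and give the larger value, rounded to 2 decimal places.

14.34

breed at age 6: R₀ = 0.72 × (5 + 0.48 × 24) = 0.72 × 16.5200 = 11.8944
delay to age 7: R₀ = 0.72 × (0.83 × 24) = 0.72 × 19.9200 = 14.3424
Higher: delay to age 7 (14.3424).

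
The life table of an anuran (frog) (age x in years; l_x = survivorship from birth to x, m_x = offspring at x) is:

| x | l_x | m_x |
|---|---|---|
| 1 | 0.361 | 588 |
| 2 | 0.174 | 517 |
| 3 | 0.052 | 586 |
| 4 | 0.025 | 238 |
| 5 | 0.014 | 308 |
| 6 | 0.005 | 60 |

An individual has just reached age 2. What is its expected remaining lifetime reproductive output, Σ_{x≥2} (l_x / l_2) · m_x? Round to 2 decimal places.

752.83

l_2 = 0.174. Conditional survival from age 2 to x is l_x / l_2.
  x=2: (0.174/0.174) × 517 = 517.0000
  x=3: (0.052/0.174) × 586 = 175.1264
  x=4: (0.025/0.174) × 238 = 34.1954
  x=5: (0.014/0.174) × 308 = 24.7816
  x=6: (0.005/0.174) × 60 = 1.7241
Sum = 517.0000 + 175.1264 + 34.1954 + 24.7816 + 1.7241 = 752.8276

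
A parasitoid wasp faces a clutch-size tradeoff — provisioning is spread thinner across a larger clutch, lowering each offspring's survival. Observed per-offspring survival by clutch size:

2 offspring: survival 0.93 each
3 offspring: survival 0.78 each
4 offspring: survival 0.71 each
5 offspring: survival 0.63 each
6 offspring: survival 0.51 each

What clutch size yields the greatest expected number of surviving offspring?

Expected surviving offspring = c × s(c):
  c=2: 2 × 0.93 = 1.860
  c=3: 3 × 0.78 = 2.340
  c=4: 4 × 0.71 = 2.840
  c=5: 5 × 0.63 = 3.150
  c=6: 6 × 0.51 = 3.060
Maximum at c = 5 (3.150 surviving offspring).

5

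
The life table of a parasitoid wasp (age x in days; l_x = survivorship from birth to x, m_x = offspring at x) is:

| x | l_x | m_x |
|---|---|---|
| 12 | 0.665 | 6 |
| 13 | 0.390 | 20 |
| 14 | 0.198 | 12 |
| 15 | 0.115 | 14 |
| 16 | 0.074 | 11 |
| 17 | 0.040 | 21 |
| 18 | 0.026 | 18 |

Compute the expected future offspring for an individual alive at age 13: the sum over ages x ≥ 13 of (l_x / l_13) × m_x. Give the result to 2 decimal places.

l_13 = 0.390. Conditional survival from age 13 to x is l_x / l_13.
  x=13: (0.390/0.390) × 20 = 20.0000
  x=14: (0.198/0.390) × 12 = 6.0923
  x=15: (0.115/0.390) × 14 = 4.1282
  x=16: (0.074/0.390) × 11 = 2.0872
  x=17: (0.040/0.390) × 21 = 2.1538
  x=18: (0.026/0.390) × 18 = 1.2000
Sum = 20.0000 + 6.0923 + 4.1282 + 2.0872 + 2.1538 + 1.2000 = 35.6615

35.66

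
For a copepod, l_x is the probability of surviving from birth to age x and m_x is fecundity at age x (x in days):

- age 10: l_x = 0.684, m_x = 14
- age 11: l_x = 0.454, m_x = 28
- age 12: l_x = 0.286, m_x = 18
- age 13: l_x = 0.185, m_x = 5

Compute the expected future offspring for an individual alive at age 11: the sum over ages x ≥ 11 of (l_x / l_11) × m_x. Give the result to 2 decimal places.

41.38

l_11 = 0.454. Conditional survival from age 11 to x is l_x / l_11.
  x=11: (0.454/0.454) × 28 = 28.0000
  x=12: (0.286/0.454) × 18 = 11.3392
  x=13: (0.185/0.454) × 5 = 2.0374
Sum = 28.0000 + 11.3392 + 2.0374 = 41.3767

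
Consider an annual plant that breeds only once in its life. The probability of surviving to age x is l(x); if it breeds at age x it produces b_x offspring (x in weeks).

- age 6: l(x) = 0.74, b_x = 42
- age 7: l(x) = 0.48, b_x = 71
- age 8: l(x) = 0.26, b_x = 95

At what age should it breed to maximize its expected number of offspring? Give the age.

Expected offspring if breeding at age x = l(x) × b_x:
  age 6: 0.74 × 42 = 31.080
  age 7: 0.48 × 71 = 34.080
  age 8: 0.26 × 95 = 24.700
Maximum at age 7 (34.080).

7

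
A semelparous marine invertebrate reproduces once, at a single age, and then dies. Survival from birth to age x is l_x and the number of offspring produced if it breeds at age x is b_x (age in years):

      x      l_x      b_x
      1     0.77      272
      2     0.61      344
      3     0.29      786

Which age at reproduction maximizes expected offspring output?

3

Expected offspring if breeding at age x = l_x × b_x:
  age 1: 0.77 × 272 = 209.440
  age 2: 0.61 × 344 = 209.840
  age 3: 0.29 × 786 = 227.940
Maximum at age 3 (227.940).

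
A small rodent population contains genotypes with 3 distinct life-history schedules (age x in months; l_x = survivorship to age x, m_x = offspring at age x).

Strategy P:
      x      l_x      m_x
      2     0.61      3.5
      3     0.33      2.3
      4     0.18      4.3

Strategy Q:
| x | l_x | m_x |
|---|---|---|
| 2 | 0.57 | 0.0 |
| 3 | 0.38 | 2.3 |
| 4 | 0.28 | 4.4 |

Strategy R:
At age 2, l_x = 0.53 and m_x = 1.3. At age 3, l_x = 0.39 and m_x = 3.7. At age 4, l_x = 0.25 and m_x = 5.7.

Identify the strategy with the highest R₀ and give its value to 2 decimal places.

3.67

Strategy P: R₀ = 0.61×3.5 + 0.33×2.3 + 0.18×4.3 = 3.6680
Strategy Q: R₀ = 0.57×0.0 + 0.38×2.3 + 0.28×4.4 = 2.1060
Strategy R: R₀ = 0.53×1.3 + 0.39×3.7 + 0.25×5.7 = 3.5570
Highest R₀: strategy P with 3.6680.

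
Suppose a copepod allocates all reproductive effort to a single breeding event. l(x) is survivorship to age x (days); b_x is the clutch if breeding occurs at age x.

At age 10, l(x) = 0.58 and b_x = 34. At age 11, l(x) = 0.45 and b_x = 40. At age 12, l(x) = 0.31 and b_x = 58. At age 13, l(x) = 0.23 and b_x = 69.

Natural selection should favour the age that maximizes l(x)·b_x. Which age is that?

Expected offspring if breeding at age x = l(x) × b_x:
  age 10: 0.58 × 34 = 19.720
  age 11: 0.45 × 40 = 18.000
  age 12: 0.31 × 58 = 17.980
  age 13: 0.23 × 69 = 15.870
Maximum at age 10 (19.720).

10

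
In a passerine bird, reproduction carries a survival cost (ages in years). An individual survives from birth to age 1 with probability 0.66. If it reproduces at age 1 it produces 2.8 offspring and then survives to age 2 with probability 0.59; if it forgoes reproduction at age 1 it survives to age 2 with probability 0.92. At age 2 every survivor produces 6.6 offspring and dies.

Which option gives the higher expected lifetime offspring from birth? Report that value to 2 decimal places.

breed at age 1: R₀ = 0.66 × (2.8 + 0.59 × 6.6) = 0.66 × 6.6940 = 4.4180
delay to age 2: R₀ = 0.66 × (0.92 × 6.6) = 0.66 × 6.0720 = 4.0075
Higher: breed at age 1 (4.4180).

4.42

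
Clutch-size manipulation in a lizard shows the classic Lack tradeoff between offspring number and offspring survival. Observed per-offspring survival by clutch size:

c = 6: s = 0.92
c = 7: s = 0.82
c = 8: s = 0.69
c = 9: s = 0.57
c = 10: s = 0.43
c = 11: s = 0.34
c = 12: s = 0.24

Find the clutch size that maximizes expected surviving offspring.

7

Expected surviving offspring = c × s(c):
  c=6: 6 × 0.92 = 5.520
  c=7: 7 × 0.82 = 5.740
  c=8: 8 × 0.69 = 5.520
  c=9: 9 × 0.57 = 5.130
  c=10: 10 × 0.43 = 4.300
  c=11: 11 × 0.34 = 3.740
  c=12: 12 × 0.24 = 2.880
Maximum at c = 7 (5.740 surviving offspring).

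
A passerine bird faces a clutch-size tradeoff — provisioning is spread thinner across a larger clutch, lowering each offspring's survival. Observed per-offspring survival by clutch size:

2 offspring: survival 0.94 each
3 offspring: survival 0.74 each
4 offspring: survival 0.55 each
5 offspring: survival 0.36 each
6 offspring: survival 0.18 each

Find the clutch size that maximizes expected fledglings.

3

Expected fledglings = c × s(c):
  c=2: 2 × 0.94 = 1.880
  c=3: 3 × 0.74 = 2.220
  c=4: 4 × 0.55 = 2.200
  c=5: 5 × 0.36 = 1.800
  c=6: 6 × 0.18 = 1.080
Maximum at c = 3 (2.220 fledglings).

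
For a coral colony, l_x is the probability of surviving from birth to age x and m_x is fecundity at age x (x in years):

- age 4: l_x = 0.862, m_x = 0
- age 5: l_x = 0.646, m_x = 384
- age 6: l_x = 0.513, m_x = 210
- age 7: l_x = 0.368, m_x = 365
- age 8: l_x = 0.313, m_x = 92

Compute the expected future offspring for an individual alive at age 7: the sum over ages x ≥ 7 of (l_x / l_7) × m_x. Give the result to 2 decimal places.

l_7 = 0.368. Conditional survival from age 7 to x is l_x / l_7.
  x=7: (0.368/0.368) × 365 = 365.0000
  x=8: (0.313/0.368) × 92 = 78.2500
Sum = 365.0000 + 78.2500 = 443.2500

443.25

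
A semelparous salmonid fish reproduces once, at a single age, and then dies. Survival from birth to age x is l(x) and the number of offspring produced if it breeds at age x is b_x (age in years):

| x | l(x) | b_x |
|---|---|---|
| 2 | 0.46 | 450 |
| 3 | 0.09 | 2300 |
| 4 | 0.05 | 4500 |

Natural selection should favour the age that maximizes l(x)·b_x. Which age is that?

Expected offspring if breeding at age x = l(x) × b_x:
  age 2: 0.46 × 450 = 207.000
  age 3: 0.09 × 2300 = 207.000
  age 4: 0.05 × 4500 = 225.000
Maximum at age 4 (225.000).

4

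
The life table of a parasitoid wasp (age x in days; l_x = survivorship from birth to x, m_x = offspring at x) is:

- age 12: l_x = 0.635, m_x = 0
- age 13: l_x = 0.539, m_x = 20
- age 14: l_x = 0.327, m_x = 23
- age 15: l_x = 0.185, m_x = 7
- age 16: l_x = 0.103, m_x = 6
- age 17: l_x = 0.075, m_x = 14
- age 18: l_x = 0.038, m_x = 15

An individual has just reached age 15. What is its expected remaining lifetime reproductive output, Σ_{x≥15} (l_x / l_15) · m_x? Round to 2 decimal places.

l_15 = 0.185. Conditional survival from age 15 to x is l_x / l_15.
  x=15: (0.185/0.185) × 7 = 7.0000
  x=16: (0.103/0.185) × 6 = 3.3405
  x=17: (0.075/0.185) × 14 = 5.6757
  x=18: (0.038/0.185) × 15 = 3.0811
Sum = 7.0000 + 3.3405 + 5.6757 + 3.0811 = 19.0973

19.10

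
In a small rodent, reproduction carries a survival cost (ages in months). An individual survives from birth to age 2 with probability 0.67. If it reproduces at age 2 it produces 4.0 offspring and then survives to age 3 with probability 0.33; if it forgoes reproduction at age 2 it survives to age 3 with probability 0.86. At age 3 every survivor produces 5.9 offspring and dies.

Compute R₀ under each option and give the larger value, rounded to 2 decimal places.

3.98

breed at age 2: R₀ = 0.67 × (4.0 + 0.33 × 5.9) = 0.67 × 5.9470 = 3.9845
delay to age 3: R₀ = 0.67 × (0.86 × 5.9) = 0.67 × 5.0740 = 3.3996
Higher: breed at age 2 (3.9845).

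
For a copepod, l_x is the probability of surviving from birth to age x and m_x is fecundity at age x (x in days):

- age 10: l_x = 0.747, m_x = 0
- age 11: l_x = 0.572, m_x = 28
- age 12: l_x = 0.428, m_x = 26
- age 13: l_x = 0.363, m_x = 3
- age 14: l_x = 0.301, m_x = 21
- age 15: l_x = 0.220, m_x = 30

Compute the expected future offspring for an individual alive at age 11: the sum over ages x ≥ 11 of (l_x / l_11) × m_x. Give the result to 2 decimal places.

71.95

l_11 = 0.572. Conditional survival from age 11 to x is l_x / l_11.
  x=11: (0.572/0.572) × 28 = 28.0000
  x=12: (0.428/0.572) × 26 = 19.4545
  x=13: (0.363/0.572) × 3 = 1.9038
  x=14: (0.301/0.572) × 21 = 11.0507
  x=15: (0.220/0.572) × 30 = 11.5385
Sum = 28.0000 + 19.4545 + 1.9038 + 11.0507 + 11.5385 = 71.9476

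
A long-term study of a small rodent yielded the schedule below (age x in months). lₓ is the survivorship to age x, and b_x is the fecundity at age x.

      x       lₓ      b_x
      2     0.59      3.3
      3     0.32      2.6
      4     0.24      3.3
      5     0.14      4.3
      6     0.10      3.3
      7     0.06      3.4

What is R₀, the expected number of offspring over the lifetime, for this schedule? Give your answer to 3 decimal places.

4.707

R₀ = Σ lₓ b_x:
  age 2: 0.59 × 3.3 = 1.9470
  age 3: 0.32 × 2.6 = 0.8320
  age 4: 0.24 × 3.3 = 0.7920
  age 5: 0.14 × 4.3 = 0.6020
  age 6: 0.10 × 3.3 = 0.3300
  age 7: 0.06 × 3.4 = 0.2040
R₀ = 1.9470 + 0.8320 + 0.7920 + 0.6020 + 0.3300 + 0.2040 = 4.7070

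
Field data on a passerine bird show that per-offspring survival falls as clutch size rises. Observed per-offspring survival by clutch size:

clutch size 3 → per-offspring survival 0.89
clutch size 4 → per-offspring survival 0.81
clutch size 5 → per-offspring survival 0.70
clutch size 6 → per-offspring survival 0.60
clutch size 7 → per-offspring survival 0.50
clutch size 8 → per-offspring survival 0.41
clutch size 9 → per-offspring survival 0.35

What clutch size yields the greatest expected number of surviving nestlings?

Expected surviving nestlings = c × s(c):
  c=3: 3 × 0.89 = 2.670
  c=4: 4 × 0.81 = 3.240
  c=5: 5 × 0.70 = 3.500
  c=6: 6 × 0.60 = 3.600
  c=7: 7 × 0.50 = 3.500
  c=8: 8 × 0.41 = 3.280
  c=9: 9 × 0.35 = 3.150
Maximum at c = 6 (3.600 surviving nestlings).

6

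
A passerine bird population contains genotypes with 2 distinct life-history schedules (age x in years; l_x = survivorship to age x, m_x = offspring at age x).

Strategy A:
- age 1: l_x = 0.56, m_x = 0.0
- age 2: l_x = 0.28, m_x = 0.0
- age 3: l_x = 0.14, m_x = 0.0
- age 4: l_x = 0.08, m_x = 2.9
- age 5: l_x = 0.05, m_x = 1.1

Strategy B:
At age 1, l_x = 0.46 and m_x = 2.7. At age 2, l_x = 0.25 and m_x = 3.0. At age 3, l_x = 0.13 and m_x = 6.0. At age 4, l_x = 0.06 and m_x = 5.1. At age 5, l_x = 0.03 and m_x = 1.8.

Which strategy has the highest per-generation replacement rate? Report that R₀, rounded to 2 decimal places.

3.13

Strategy A: R₀ = 0.56×0.0 + 0.28×0.0 + 0.14×0.0 + 0.08×2.9 + 0.05×1.1 = 0.2870
Strategy B: R₀ = 0.46×2.7 + 0.25×3.0 + 0.13×6.0 + 0.06×5.1 + 0.03×1.8 = 3.1320
Highest R₀: strategy B with 3.1320.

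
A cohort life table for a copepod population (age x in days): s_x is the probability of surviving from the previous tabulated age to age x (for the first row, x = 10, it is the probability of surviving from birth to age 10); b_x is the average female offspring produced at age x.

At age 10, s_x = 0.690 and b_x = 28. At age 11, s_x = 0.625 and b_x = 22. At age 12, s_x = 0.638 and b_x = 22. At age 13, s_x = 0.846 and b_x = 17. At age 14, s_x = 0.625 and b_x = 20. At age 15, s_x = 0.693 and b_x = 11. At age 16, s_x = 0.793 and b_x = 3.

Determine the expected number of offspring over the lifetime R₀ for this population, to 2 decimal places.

43.08

Survivorship from birth: l_x = s_10·s_11·…·s_x.
  l_10 = 0.69000
  l_11 = 0.43125
  l_12 = 0.27514
  l_13 = 0.23277
  l_14 = 0.14548
  l_15 = 0.10082
  l_16 = 0.07995
R₀ = Σ l_x b_x:
  age 10: 0.69000 × 28 = 19.3200
  age 11: 0.43125 × 22 = 9.4875
  age 12: 0.27514 × 22 = 6.0531
  age 13: 0.23277 × 17 = 3.9571
  age 14: 0.14548 × 20 = 2.9096
  age 15: 0.10082 × 11 = 1.1090
  age 16: 0.07995 × 3 = 0.2398
R₀ = 19.3200 + 9.4875 + 6.0531 + 3.9571 + 2.9096 + 1.1090 + 0.2398 = 43.0761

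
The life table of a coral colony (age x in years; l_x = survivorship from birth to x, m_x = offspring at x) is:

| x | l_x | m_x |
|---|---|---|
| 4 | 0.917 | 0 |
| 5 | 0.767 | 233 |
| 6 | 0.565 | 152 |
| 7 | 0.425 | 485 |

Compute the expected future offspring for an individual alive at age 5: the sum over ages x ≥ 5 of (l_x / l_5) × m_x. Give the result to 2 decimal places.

613.71

l_5 = 0.767. Conditional survival from age 5 to x is l_x / l_5.
  x=5: (0.767/0.767) × 233 = 233.0000
  x=6: (0.565/0.767) × 152 = 111.9687
  x=7: (0.425/0.767) × 485 = 268.7419
Sum = 233.0000 + 111.9687 + 268.7419 = 613.7106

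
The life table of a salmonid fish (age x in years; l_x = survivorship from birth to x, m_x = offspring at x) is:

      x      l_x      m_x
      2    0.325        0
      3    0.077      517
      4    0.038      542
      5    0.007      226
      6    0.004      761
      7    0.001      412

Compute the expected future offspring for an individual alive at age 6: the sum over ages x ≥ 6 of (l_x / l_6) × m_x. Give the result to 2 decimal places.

l_6 = 0.004. Conditional survival from age 6 to x is l_x / l_6.
  x=6: (0.004/0.004) × 761 = 761.0000
  x=7: (0.001/0.004) × 412 = 103.0000
Sum = 761.0000 + 103.0000 = 864.0000

864.00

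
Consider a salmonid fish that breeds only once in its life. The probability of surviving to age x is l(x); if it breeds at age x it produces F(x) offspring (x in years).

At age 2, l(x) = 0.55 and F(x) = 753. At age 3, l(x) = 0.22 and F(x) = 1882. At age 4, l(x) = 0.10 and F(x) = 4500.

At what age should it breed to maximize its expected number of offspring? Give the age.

4

Expected offspring if breeding at age x = l(x) × F(x):
  age 2: 0.55 × 753 = 414.150
  age 3: 0.22 × 1882 = 414.040
  age 4: 0.10 × 4500 = 450.000
Maximum at age 4 (450.000).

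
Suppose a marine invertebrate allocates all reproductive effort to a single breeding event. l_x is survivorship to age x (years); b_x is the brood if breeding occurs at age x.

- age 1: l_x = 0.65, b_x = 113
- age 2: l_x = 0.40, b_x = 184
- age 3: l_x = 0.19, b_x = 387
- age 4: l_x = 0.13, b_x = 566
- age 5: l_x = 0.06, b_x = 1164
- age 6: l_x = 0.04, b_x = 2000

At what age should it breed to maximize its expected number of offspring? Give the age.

6

Expected offspring if breeding at age x = l_x × b_x:
  age 1: 0.65 × 113 = 73.450
  age 2: 0.40 × 184 = 73.600
  age 3: 0.19 × 387 = 73.530
  age 4: 0.13 × 566 = 73.580
  age 5: 0.06 × 1164 = 69.840
  age 6: 0.04 × 2000 = 80.000
Maximum at age 6 (80.000).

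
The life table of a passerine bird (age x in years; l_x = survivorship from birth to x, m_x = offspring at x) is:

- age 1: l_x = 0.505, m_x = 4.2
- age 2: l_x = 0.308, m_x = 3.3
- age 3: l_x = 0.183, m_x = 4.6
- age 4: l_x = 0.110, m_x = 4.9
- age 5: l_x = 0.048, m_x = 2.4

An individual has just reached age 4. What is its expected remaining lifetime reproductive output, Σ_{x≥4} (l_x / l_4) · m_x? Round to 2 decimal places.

5.95

l_4 = 0.110. Conditional survival from age 4 to x is l_x / l_4.
  x=4: (0.110/0.110) × 4.9 = 4.9000
  x=5: (0.048/0.110) × 2.4 = 1.0473
Sum = 4.9000 + 1.0473 = 5.9473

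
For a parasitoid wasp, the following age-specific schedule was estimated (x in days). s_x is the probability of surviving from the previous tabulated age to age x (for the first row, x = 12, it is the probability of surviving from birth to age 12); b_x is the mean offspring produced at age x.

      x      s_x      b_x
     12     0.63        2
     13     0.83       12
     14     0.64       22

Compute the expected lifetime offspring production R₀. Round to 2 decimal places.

14.90

Survivorship from birth: l_x = s_12·s_13·…·s_x.
  l_12 = 0.63000
  l_13 = 0.52290
  l_14 = 0.33466
R₀ = Σ l_x b_x:
  age 12: 0.63000 × 2 = 1.2600
  age 13: 0.52290 × 12 = 6.2748
  age 14: 0.33466 × 22 = 7.3625
R₀ = 1.2600 + 6.2748 + 7.3625 = 14.8973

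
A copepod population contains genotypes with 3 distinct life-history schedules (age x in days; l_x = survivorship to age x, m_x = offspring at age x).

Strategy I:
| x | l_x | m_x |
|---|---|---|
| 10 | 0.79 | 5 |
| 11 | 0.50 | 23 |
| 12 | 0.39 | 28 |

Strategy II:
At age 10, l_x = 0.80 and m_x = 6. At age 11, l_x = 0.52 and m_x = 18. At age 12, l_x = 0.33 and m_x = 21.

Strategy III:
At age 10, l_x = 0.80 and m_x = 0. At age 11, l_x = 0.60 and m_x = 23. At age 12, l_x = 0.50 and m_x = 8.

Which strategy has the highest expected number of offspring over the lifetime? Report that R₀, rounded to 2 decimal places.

26.37

Strategy I: R₀ = 0.79×5 + 0.50×23 + 0.39×28 = 26.3700
Strategy II: R₀ = 0.80×6 + 0.52×18 + 0.33×21 = 21.0900
Strategy III: R₀ = 0.80×0 + 0.60×23 + 0.50×8 = 17.8000
Highest R₀: strategy I with 26.3700.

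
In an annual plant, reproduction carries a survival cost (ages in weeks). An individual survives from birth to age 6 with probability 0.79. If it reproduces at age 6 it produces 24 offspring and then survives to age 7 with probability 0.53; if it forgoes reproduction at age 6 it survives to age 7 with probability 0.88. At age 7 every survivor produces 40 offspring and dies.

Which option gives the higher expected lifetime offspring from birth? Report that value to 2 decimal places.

35.71

breed at age 6: R₀ = 0.79 × (24 + 0.53 × 40) = 0.79 × 45.2000 = 35.7080
delay to age 7: R₀ = 0.79 × (0.88 × 40) = 0.79 × 35.2000 = 27.8080
Higher: breed at age 6 (35.7080).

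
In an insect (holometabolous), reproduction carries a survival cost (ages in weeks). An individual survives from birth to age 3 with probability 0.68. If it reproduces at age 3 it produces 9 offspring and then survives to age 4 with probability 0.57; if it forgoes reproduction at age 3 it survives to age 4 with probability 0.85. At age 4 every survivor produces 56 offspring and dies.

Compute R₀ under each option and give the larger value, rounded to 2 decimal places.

breed at age 3: R₀ = 0.68 × (9 + 0.57 × 56) = 0.68 × 40.9200 = 27.8256
delay to age 4: R₀ = 0.68 × (0.85 × 56) = 0.68 × 47.6000 = 32.3680
Higher: delay to age 4 (32.3680).

32.37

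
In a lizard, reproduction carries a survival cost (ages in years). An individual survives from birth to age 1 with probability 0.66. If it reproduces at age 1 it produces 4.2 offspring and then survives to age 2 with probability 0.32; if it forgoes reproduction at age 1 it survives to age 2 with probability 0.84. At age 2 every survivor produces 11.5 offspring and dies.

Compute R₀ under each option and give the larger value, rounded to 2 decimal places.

6.38

breed at age 1: R₀ = 0.66 × (4.2 + 0.32 × 11.5) = 0.66 × 7.8800 = 5.2008
delay to age 2: R₀ = 0.66 × (0.84 × 11.5) = 0.66 × 9.6600 = 6.3756
Higher: delay to age 2 (6.3756).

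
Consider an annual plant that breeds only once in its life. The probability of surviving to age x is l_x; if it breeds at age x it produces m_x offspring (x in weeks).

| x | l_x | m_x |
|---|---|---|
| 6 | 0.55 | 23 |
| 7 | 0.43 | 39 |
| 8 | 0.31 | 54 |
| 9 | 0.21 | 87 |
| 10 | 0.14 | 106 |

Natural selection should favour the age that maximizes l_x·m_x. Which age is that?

Expected offspring if breeding at age x = l_x × m_x:
  age 6: 0.55 × 23 = 12.650
  age 7: 0.43 × 39 = 16.770
  age 8: 0.31 × 54 = 16.740
  age 9: 0.21 × 87 = 18.270
  age 10: 0.14 × 106 = 14.840
Maximum at age 9 (18.270).

9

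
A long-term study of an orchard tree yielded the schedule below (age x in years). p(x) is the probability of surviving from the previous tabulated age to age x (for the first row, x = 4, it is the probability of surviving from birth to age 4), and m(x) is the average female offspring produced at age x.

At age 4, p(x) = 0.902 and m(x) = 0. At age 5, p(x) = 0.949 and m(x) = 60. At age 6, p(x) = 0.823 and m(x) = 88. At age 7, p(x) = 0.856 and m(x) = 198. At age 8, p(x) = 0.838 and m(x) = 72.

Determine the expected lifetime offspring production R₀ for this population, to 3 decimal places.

Survivorship from birth: l_x = p_4·p_5·…·p_x.
  l_4 = 0.90200
  l_5 = 0.85600
  l_6 = 0.70449
  l_7 = 0.60304
  l_8 = 0.50535
R₀ = Σ l_x m(x):
  age 4: 0.90200 × 0 = 0.0000
  age 5: 0.85600 × 60 = 51.3600
  age 6: 0.70449 × 88 = 61.9951
  age 7: 0.60304 × 198 = 119.4019
  age 8: 0.50535 × 72 = 36.3852
R₀ = 0.0000 + 51.3600 + 61.9951 + 119.4019 + 36.3852 = 269.1422

269.142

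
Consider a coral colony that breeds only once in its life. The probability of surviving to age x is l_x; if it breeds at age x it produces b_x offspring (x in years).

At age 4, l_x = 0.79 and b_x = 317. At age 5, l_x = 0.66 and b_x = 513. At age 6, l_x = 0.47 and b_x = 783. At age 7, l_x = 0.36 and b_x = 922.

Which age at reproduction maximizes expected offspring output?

Expected offspring if breeding at age x = l_x × b_x:
  age 4: 0.79 × 317 = 250.430
  age 5: 0.66 × 513 = 338.580
  age 6: 0.47 × 783 = 368.010
  age 7: 0.36 × 922 = 331.920
Maximum at age 6 (368.010).

6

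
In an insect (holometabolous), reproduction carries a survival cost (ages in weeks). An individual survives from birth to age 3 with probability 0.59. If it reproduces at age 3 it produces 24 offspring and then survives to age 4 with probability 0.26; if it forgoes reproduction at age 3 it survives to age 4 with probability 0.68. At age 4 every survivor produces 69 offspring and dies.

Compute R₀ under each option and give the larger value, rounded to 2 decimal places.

breed at age 3: R₀ = 0.59 × (24 + 0.26 × 69) = 0.59 × 41.9400 = 24.7446
delay to age 4: R₀ = 0.59 × (0.68 × 69) = 0.59 × 46.9200 = 27.6828
Higher: delay to age 4 (27.6828).

27.68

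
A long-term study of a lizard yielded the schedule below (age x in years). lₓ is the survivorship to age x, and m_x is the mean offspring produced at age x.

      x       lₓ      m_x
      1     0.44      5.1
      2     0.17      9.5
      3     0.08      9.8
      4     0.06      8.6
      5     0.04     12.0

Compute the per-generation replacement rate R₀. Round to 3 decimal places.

5.639

R₀ = Σ lₓ m_x:
  age 1: 0.44 × 5.1 = 2.2440
  age 2: 0.17 × 9.5 = 1.6150
  age 3: 0.08 × 9.8 = 0.7840
  age 4: 0.06 × 8.6 = 0.5160
  age 5: 0.04 × 12.0 = 0.4800
R₀ = 2.2440 + 1.6150 + 0.7840 + 0.5160 + 0.4800 = 5.6390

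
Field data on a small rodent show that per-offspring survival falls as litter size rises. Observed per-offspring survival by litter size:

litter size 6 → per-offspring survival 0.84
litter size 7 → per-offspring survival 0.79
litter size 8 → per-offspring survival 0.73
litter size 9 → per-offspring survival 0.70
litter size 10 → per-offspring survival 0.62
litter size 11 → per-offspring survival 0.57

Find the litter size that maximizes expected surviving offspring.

9

Expected surviving offspring = c × s(c):
  c=6: 6 × 0.84 = 5.040
  c=7: 7 × 0.79 = 5.530
  c=8: 8 × 0.73 = 5.840
  c=9: 9 × 0.70 = 6.300
  c=10: 10 × 0.62 = 6.200
  c=11: 11 × 0.57 = 6.270
Maximum at c = 9 (6.300 surviving offspring).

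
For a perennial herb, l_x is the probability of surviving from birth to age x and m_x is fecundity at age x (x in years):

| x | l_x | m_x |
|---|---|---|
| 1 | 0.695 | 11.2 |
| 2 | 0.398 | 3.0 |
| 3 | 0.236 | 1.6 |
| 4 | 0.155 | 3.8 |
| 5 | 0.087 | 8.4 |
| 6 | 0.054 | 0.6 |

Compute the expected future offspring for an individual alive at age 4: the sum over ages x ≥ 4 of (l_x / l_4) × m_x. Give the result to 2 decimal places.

8.72

l_4 = 0.155. Conditional survival from age 4 to x is l_x / l_4.
  x=4: (0.155/0.155) × 3.8 = 3.8000
  x=5: (0.087/0.155) × 8.4 = 4.7148
  x=6: (0.054/0.155) × 0.6 = 0.2090
Sum = 3.8000 + 4.7148 + 0.2090 = 8.7239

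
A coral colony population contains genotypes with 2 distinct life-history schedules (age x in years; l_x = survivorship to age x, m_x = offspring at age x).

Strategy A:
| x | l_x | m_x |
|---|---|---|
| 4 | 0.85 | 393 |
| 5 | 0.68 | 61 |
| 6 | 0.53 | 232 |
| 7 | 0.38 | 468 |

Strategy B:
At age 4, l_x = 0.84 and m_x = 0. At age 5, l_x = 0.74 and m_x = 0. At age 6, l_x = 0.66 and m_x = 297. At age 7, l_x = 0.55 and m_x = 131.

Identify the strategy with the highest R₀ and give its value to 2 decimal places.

676.33

Strategy A: R₀ = 0.85×393 + 0.68×61 + 0.53×232 + 0.38×468 = 676.3300
Strategy B: R₀ = 0.84×0 + 0.74×0 + 0.66×297 + 0.55×131 = 268.0700
Highest R₀: strategy A with 676.3300.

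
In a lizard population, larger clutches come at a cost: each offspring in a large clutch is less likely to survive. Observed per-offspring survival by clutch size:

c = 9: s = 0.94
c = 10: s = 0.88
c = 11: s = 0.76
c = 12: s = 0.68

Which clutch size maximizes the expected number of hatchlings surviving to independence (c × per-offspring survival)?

Expected hatchlings surviving to independence = c × s(c):
  c=9: 9 × 0.94 = 8.460
  c=10: 10 × 0.88 = 8.800
  c=11: 11 × 0.76 = 8.360
  c=12: 12 × 0.68 = 8.160
Maximum at c = 10 (8.800 hatchlings surviving to independence).

10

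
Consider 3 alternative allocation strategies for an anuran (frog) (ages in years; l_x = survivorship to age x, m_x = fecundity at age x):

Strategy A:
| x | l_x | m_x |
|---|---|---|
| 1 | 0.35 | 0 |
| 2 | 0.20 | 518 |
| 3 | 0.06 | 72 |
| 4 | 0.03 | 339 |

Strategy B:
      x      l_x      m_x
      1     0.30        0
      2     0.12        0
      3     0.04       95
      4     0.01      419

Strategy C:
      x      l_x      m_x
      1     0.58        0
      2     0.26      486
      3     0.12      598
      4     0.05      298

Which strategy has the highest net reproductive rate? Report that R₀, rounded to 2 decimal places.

213.02

Strategy A: R₀ = 0.35×0 + 0.20×518 + 0.06×72 + 0.03×339 = 118.0900
Strategy B: R₀ = 0.30×0 + 0.12×0 + 0.04×95 + 0.01×419 = 7.9900
Strategy C: R₀ = 0.58×0 + 0.26×486 + 0.12×598 + 0.05×298 = 213.0200
Highest R₀: strategy C with 213.0200.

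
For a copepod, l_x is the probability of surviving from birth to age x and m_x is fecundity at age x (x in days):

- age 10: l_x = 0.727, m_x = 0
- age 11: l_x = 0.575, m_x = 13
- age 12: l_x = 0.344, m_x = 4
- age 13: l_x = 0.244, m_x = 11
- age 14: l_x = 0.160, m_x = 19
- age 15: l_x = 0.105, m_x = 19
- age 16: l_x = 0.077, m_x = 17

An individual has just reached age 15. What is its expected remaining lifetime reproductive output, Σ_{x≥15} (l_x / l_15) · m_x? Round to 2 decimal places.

l_15 = 0.105. Conditional survival from age 15 to x is l_x / l_15.
  x=15: (0.105/0.105) × 19 = 19.0000
  x=16: (0.077/0.105) × 17 = 12.4667
Sum = 19.0000 + 12.4667 = 31.4667

31.47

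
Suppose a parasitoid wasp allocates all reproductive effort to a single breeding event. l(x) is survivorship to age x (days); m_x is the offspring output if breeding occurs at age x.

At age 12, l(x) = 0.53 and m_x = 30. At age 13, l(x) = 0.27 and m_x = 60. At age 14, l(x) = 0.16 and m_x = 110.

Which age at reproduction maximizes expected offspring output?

Expected offspring if breeding at age x = l(x) × m_x:
  age 12: 0.53 × 30 = 15.900
  age 13: 0.27 × 60 = 16.200
  age 14: 0.16 × 110 = 17.600
Maximum at age 14 (17.600).

14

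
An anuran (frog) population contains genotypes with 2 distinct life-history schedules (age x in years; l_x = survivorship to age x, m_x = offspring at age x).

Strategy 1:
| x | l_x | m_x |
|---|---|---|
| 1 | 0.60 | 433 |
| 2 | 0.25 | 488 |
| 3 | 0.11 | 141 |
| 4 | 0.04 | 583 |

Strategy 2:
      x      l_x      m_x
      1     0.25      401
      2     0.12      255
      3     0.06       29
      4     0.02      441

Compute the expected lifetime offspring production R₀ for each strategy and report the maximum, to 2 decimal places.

420.63

Strategy 1: R₀ = 0.60×433 + 0.25×488 + 0.11×141 + 0.04×583 = 420.6300
Strategy 2: R₀ = 0.25×401 + 0.12×255 + 0.06×29 + 0.02×441 = 141.4100
Highest R₀: strategy 1 with 420.6300.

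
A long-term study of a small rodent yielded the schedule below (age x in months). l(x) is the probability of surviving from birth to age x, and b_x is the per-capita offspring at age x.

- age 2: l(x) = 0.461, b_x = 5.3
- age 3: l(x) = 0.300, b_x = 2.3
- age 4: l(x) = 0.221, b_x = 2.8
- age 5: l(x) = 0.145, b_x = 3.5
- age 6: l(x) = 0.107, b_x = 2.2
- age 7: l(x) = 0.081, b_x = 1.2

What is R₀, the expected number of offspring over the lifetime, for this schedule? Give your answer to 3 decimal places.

R₀ = Σ l(x) b_x:
  age 2: 0.461 × 5.3 = 2.4433
  age 3: 0.300 × 2.3 = 0.6900
  age 4: 0.221 × 2.8 = 0.6188
  age 5: 0.145 × 3.5 = 0.5075
  age 6: 0.107 × 2.2 = 0.2354
  age 7: 0.081 × 1.2 = 0.0972
R₀ = 2.4433 + 0.6900 + 0.6188 + 0.5075 + 0.2354 + 0.0972 = 4.5922

4.592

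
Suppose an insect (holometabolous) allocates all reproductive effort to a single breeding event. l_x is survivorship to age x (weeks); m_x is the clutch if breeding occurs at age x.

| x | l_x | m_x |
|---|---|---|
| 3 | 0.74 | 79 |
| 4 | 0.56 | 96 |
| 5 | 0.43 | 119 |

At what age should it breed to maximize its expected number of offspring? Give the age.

3

Expected offspring if breeding at age x = l_x × m_x:
  age 3: 0.74 × 79 = 58.460
  age 4: 0.56 × 96 = 53.760
  age 5: 0.43 × 119 = 51.170
Maximum at age 3 (58.460).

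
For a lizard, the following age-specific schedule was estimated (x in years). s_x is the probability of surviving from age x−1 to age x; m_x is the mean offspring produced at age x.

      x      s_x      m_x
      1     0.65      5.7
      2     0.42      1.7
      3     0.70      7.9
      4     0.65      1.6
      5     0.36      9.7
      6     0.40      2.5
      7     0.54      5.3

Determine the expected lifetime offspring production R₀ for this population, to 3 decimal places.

Survivorship from birth: l_x = s_1·s_2·…·s_x.
  l_1 = 0.65000
  l_2 = 0.27300
  l_3 = 0.19110
  l_4 = 0.12422
  l_5 = 0.04472
  l_6 = 0.01789
  l_7 = 0.00966
R₀ = Σ l_x m_x:
  age 1: 0.65000 × 5.7 = 3.7050
  age 2: 0.27300 × 1.7 = 0.4641
  age 3: 0.19110 × 7.9 = 1.5097
  age 4: 0.12422 × 1.6 = 0.1988
  age 5: 0.04472 × 9.7 = 0.4338
  age 6: 0.01789 × 2.5 = 0.0447
  age 7: 0.00966 × 5.3 = 0.0512
R₀ = 3.7050 + 0.4641 + 1.5097 + 0.1988 + 0.4338 + 0.0447 + 0.0512 = 6.4072

6.407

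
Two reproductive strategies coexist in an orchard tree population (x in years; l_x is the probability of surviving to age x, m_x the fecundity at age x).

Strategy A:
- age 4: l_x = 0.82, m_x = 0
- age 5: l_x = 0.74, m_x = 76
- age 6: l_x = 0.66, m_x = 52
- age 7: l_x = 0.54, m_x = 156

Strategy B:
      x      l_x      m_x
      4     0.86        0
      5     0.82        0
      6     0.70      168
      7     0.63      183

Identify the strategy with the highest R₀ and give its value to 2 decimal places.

232.89

Strategy A: R₀ = 0.82×0 + 0.74×76 + 0.66×52 + 0.54×156 = 174.8000
Strategy B: R₀ = 0.86×0 + 0.82×0 + 0.70×168 + 0.63×183 = 232.8900
Highest R₀: strategy B with 232.8900.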